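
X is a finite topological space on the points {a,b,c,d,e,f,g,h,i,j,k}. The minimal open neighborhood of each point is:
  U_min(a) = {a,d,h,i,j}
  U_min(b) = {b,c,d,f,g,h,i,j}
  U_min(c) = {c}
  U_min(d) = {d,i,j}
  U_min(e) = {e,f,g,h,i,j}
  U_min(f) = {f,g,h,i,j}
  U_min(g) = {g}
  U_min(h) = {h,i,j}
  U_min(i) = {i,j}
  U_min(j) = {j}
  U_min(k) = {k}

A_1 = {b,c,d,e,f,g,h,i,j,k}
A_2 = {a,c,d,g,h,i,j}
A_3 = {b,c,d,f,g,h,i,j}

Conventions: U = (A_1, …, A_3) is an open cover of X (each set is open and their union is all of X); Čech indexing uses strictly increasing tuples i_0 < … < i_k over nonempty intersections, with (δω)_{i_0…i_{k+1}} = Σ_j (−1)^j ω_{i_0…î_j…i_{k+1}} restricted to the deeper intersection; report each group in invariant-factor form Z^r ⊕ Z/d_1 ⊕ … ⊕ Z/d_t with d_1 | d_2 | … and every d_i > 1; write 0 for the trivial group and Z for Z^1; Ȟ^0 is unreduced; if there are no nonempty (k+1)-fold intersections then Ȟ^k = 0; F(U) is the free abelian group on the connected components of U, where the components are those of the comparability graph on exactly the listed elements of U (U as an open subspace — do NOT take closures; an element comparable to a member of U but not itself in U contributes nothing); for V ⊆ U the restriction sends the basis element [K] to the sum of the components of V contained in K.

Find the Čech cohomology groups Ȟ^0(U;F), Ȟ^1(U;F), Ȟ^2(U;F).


Ȟ^0 ≅ Z^2, Ȟ^1 ≅ 0, Ȟ^2 ≅ 0

nonempty intersections:
  A12={c,d,g,h,i,j} A13={b,c,d,f,g,h,i,j} A23={c,d,g,h,i,j}
  A123={c,d,g,h,i,j}
components per intersection:
  A1: {b,c,d,e,f,g,h,i,j} {k}
  A2: {a,d,h,i,j} {c} {g}
  A3: {b,c,d,f,g,h,i,j}
  A12: {c} {d,h,i,j} {g}
  A13: {b,c,d,f,g,h,i,j}
  A23: {c} {d,h,i,j} {g}
  A123: {c} {d,h,i,j} {g}
C dims 6,7,3; δ0: rk 4, SNF 1^4; δ1: rk 3, SNF 1^3
Ȟ^0: (6−4)−0=2 ⇒ Z^2
Ȟ^1: (7−3)−4=0 ⇒ 0
Ȟ^2: (3−0)−3=0 ⇒ 0


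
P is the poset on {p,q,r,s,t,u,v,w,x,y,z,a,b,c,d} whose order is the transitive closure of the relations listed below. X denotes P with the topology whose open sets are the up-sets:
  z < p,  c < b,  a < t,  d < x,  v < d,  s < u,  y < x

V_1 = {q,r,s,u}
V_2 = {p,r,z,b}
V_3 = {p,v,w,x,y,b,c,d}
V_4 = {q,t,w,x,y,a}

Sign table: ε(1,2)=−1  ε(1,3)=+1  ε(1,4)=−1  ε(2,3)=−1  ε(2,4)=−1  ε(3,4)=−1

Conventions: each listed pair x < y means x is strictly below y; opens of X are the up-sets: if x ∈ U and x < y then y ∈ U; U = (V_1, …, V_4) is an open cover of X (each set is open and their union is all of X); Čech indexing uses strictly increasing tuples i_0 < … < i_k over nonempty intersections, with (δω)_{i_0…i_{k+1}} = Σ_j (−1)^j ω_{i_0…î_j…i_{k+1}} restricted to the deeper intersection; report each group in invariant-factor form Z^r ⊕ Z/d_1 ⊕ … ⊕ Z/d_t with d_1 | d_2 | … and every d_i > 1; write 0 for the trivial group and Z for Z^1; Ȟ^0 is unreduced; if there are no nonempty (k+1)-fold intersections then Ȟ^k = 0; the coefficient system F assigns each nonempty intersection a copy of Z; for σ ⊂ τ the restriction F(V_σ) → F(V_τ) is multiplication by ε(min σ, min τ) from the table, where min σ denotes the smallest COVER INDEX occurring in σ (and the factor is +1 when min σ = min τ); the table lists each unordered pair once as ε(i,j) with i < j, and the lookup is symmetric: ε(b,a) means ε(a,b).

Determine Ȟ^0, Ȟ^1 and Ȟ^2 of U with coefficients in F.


Ȟ^0(U;F) ≅ Z, Ȟ^1(U;F) ≅ Z, Ȟ^2(U;F) ≅ 0

intersection data:
  V12={r} V14={q} V23={p,b} V34={w,x,y}
C dims 4,4; δ0: rk 3, SNF 1^3
Ȟ^0 = (4 − 3) − 0 = 1, so Ȟ^0 ≅ Z
Ȟ^1 = (4 − 0) − 3 = 1, so Ȟ^1 ≅ Z
Ȟ^2 = (0 − 0) − 0 = 0, so Ȟ^2 ≅ 0


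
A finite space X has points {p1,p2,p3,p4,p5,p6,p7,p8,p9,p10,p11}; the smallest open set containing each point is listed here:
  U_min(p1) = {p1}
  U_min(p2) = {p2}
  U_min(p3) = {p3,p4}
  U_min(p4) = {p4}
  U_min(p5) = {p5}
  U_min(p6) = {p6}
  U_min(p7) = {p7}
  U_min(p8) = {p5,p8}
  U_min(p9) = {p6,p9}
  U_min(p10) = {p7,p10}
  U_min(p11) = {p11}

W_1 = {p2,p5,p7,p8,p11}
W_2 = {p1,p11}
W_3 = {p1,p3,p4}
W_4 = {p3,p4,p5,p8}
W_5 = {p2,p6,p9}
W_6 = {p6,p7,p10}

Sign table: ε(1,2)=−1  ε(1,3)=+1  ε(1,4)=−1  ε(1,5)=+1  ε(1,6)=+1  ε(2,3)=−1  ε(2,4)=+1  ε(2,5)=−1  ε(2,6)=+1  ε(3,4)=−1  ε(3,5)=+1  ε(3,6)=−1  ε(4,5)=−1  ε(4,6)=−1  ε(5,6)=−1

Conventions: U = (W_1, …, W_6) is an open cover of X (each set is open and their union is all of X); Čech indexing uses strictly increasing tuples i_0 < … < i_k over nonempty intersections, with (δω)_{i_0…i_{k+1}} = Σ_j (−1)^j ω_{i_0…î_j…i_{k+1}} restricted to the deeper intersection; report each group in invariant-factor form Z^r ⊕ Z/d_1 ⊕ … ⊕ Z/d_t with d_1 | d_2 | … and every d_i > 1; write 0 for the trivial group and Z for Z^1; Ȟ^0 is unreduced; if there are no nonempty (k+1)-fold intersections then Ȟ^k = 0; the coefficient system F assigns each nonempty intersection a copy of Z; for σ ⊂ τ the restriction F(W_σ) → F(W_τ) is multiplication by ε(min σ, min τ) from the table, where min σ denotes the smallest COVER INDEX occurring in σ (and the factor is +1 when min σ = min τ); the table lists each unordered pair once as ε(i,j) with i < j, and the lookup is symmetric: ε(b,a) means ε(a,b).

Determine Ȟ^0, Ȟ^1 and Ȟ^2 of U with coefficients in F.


Ȟ^0(U;F) ≅ 0, Ȟ^1(U;F) ≅ Z ⊕ Z/2, Ȟ^2(U;F) ≅ 0

cover nerve:
  W12={p11} W14={p5,p8} W15={p2} W16={p7} W23={p1} W34={p3,p4} W56={p6}
C dims 6,7; δ0: rk 6, SNF 1^5·2
Ȟ^0: (6−6)−0=0 ⇒ 0
Ȟ^1: (7−0)−6=1 plus torsion [2] ⇒ Z ⊕ Z/2
Ȟ^2: (0−0)−0=0 ⇒ 0


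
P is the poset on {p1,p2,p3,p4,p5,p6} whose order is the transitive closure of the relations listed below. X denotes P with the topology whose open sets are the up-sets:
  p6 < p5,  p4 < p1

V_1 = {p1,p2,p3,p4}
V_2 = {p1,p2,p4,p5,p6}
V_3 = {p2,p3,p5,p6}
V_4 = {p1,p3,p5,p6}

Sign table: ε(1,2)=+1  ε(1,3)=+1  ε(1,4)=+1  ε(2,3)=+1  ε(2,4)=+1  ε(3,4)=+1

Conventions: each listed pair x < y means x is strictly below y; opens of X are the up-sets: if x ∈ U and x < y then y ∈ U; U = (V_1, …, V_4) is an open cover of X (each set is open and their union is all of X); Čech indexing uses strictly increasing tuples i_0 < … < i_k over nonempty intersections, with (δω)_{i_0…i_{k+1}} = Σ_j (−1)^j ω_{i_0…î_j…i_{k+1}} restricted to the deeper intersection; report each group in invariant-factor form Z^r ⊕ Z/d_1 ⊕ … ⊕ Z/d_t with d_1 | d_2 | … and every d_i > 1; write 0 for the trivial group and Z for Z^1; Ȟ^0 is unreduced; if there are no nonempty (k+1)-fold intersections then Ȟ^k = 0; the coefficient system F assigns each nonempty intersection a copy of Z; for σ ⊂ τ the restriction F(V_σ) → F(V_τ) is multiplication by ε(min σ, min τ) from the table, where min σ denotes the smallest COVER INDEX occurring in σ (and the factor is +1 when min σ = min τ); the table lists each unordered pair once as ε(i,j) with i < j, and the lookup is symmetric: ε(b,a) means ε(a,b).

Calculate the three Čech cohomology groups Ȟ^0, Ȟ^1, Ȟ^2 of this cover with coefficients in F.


nerve of the cover:
  V12={p1,p2,p4} V13={p2,p3} V14={p1,p3} V23={p2,p5,p6} V24={p1,p5,p6} V34={p3,p5,p6}
  V123={p2} V124={p1} V134={p3} V234={p5,p6}
C dims 4,6,4; δ0: rk 3, SNF 1^3; δ1: rk 3, SNF 1^3
Ȟ^0 = (4 − 3) − 0 = 1, so Ȟ^0 ≅ Z
Ȟ^1 = (6 − 3) − 3 = 0, so Ȟ^1 ≅ 0
Ȟ^2 = (4 − 0) − 3 = 1, so Ȟ^2 ≅ Z

Ȟ^0 = Z,  Ȟ^1 = 0,  Ȟ^2 = Z


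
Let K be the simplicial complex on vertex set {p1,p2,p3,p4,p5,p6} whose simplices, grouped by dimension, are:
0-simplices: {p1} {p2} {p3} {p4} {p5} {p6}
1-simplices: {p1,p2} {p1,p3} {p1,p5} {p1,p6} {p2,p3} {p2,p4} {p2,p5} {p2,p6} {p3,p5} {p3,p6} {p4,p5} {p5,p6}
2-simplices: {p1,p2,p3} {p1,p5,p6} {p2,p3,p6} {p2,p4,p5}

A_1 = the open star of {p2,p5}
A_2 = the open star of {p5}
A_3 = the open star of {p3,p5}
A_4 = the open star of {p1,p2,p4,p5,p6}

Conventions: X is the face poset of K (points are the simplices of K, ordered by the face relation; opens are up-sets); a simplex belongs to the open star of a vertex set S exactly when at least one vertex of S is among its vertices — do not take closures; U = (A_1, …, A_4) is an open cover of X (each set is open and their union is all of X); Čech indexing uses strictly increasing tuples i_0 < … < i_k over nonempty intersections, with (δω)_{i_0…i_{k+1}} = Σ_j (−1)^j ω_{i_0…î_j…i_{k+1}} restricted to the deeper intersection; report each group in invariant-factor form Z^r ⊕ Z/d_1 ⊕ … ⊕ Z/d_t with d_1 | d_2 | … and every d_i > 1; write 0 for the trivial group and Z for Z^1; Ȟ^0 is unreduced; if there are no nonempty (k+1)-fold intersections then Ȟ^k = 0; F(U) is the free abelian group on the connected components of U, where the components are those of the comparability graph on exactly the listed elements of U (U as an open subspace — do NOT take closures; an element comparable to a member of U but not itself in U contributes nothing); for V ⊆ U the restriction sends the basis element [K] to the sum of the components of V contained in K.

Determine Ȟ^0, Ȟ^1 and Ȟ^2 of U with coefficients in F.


Ȟ^0 ≅ Z, Ȟ^1 ≅ Z and Ȟ^2 ≅ 0

intersection data:
  A1={{p2},{p5},{p1,p2},{p1,p5},{p2,p3},{p2,p4},{p2,p5},{p2,p6},{p3,p5},{p4,p5},{p5,p6},{p1,p2,p3},{p1,p5,p6},{p2,p3,p6},{p2,p4,p5}} A2={{p5},{p1,p5},{p2,p5},{p3,p5},{p4,p5},{p5,p6},{p1,p5,p6},{p2,p4,p5}} A3={{p3},{p5},{p1,p3},{p1,p5},{p2,p3},{p2,p5},{p3,p5},{p3,p6},{p4,p5},{p5,p6},{p1,p2,p3},{p1,p5,p6},{p2,p3,p6},{p2,p4,p5}} A4={{p1},{p2},{p4},{p5},{p6},{p1,p2},{p1,p3},{p1,p5},{p1,p6},{p2,p3},{p2,p4},{p2,p5},{p2,p6},{p3,p5},{p3,p6},{p4,p5},{p5,p6},{p1,p2,p3},{p1,p5,p6},{p2,p3,p6},{p2,p4,p5}}
  A12={{p5},{p1,p5},{p2,p5},{p3,p5},{p4,p5},{p5,p6},{p1,p5,p6},{p2,p4,p5}} A13={{p5},{p1,p5},{p2,p3},{p2,p5},{p3,p5},{p4,p5},{p5,p6},{p1,p2,p3},{p1,p5,p6},{p2,p3,p6},{p2,p4,p5}} A14={{p2},{p5},{p1,p2},{p1,p5},{p2,p3},{p2,p4},{p2,p5},{p2,p6},{p3,p5},{p4,p5},{p5,p6},{p1,p2,p3},{p1,p5,p6},{p2,p3,p6},{p2,p4,p5}} A23={{p5},{p1,p5},{p2,p5},{p3,p5},{p4,p5},{p5,p6},{p1,p5,p6},{p2,p4,p5}} A24={{p5},{p1,p5},{p2,p5},{p3,p5},{p4,p5},{p5,p6},{p1,p5,p6},{p2,p4,p5}} A34={{p5},{p1,p3},{p1,p5},{p2,p3},{p2,p5},{p3,p5},{p3,p6},{p4,p5},{p5,p6},{p1,p2,p3},{p1,p5,p6},{p2,p3,p6},{p2,p4,p5}}
  A123={{p5},{p1,p5},{p2,p5},{p3,p5},{p4,p5},{p5,p6},{p1,p5,p6},{p2,p4,p5}} A124={{p5},{p1,p5},{p2,p5},{p3,p5},{p4,p5},{p5,p6},{p1,p5,p6},{p2,p4,p5}} A134={{p5},{p1,p5},{p2,p3},{p2,p5},{p3,p5},{p4,p5},{p5,p6},{p1,p2,p3},{p1,p5,p6},{p2,p3,p6},{p2,p4,p5}} A234={{p5},{p1,p5},{p2,p5},{p3,p5},{p4,p5},{p5,p6},{p1,p5,p6},{p2,p4,p5}}
  A1234={{p5},{p1,p5},{p2,p5},{p3,p5},{p4,p5},{p5,p6},{p1,p5,p6},{p2,p4,p5}}
components per intersection:
  A1: {{p2},{p5},{p1,p2},{p1,p5},{p2,p3},{p2,p4},{p2,p5},{p2,p6},{p3,p5},{p4,p5},{p5,p6},{p1,p2,p3},{p1,p5,p6},{p2,p3,p6},{p2,p4,p5}}
  A2: {{p5},{p1,p5},{p2,p5},{p3,p5},{p4,p5},{p5,p6},{p1,p5,p6},{p2,p4,p5}}
  A3: {{p3},{p5},{p1,p3},{p1,p5},{p2,p3},{p2,p5},{p3,p5},{p3,p6},{p4,p5},{p5,p6},{p1,p2,p3},{p1,p5,p6},{p2,p3,p6},{p2,p4,p5}}
  A4: {{p1},{p2},{p4},{p5},{p6},{p1,p2},{p1,p3},{p1,p5},{p1,p6},{p2,p3},{p2,p4},{p2,p5},{p2,p6},{p3,p5},{p3,p6},{p4,p5},{p5,p6},{p1,p2,p3},{p1,p5,p6},{p2,p3,p6},{p2,p4,p5}}
  A12: {{p5},{p1,p5},{p2,p5},{p3,p5},{p4,p5},{p5,p6},{p1,p5,p6},{p2,p4,p5}}
  A13: {{p5},{p1,p5},{p2,p5},{p3,p5},{p4,p5},{p5,p6},{p1,p5,p6},{p2,p4,p5}} {{p2,p3},{p1,p2,p3},{p2,p3,p6}}
  A14: {{p2},{p5},{p1,p2},{p1,p5},{p2,p3},{p2,p4},{p2,p5},{p2,p6},{p3,p5},{p4,p5},{p5,p6},{p1,p2,p3},{p1,p5,p6},{p2,p3,p6},{p2,p4,p5}}
  A23: {{p5},{p1,p5},{p2,p5},{p3,p5},{p4,p5},{p5,p6},{p1,p5,p6},{p2,p4,p5}}
  A24: {{p5},{p1,p5},{p2,p5},{p3,p5},{p4,p5},{p5,p6},{p1,p5,p6},{p2,p4,p5}}
  A34: {{p5},{p1,p5},{p2,p5},{p3,p5},{p4,p5},{p5,p6},{p1,p5,p6},{p2,p4,p5}} {{p1,p3},{p2,p3},{p3,p6},{p1,p2,p3},{p2,p3,p6}}
  A123: {{p5},{p1,p5},{p2,p5},{p3,p5},{p4,p5},{p5,p6},{p1,p5,p6},{p2,p4,p5}}
  A124: {{p5},{p1,p5},{p2,p5},{p3,p5},{p4,p5},{p5,p6},{p1,p5,p6},{p2,p4,p5}}
  A134: {{p5},{p1,p5},{p2,p5},{p3,p5},{p4,p5},{p5,p6},{p1,p5,p6},{p2,p4,p5}} {{p2,p3},{p1,p2,p3},{p2,p3,p6}}
  A234: {{p5},{p1,p5},{p2,p5},{p3,p5},{p4,p5},{p5,p6},{p1,p5,p6},{p2,p4,p5}}
  A1234: {{p5},{p1,p5},{p2,p5},{p3,p5},{p4,p5},{p5,p6},{p1,p5,p6},{p2,p4,p5}}
C dims 4,8,5,1; δ0: rk 3, SNF 1^3; δ1: rk 4, SNF 1^4; δ2: rk 1, SNF 1^1
Ȟ^0 = (4 − 3) − 0 = 1, so Ȟ^0 ≅ Z
Ȟ^1 = (8 − 4) − 3 = 1, so Ȟ^1 ≅ Z
Ȟ^2 = (5 − 1) − 4 = 0, so Ȟ^2 ≅ 0


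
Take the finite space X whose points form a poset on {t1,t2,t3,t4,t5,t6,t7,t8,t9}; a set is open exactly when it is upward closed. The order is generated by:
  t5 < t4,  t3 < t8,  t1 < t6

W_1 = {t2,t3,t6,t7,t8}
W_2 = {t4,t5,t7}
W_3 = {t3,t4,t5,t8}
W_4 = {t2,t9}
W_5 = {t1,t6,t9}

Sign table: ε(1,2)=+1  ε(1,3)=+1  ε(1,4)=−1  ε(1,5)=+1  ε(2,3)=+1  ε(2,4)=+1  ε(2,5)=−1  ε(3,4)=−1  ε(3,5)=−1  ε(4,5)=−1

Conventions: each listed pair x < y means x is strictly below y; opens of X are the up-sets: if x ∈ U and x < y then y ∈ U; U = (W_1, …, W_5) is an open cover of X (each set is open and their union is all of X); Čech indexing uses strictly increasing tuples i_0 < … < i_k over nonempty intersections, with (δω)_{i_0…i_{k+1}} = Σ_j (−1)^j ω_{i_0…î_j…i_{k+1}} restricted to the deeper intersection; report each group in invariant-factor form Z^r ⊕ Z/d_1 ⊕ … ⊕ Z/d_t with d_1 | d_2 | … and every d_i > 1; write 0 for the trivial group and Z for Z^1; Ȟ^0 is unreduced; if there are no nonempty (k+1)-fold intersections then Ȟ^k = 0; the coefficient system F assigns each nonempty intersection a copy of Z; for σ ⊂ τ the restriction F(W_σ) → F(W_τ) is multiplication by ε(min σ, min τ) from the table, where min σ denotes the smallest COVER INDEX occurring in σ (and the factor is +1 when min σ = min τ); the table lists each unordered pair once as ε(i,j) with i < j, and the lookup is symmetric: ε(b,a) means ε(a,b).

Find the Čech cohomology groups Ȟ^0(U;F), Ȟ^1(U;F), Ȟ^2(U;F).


Ȟ^0 ≅ Z, Ȟ^1 ≅ Z^2, Ȟ^2 ≅ 0

nonempty overlaps:
  W12={t7} W13={t3,t8} W14={t2} W15={t6} W23={t4,t5} W45={t9}
C dims 5,6; δ0: rk 4, SNF 1^4
degree 0: 5−4−0 = 1 → Ȟ^0 ≅ Z
degree 1: 6−0−4 = 2 → Ȟ^1 ≅ Z^2
degree 2: 0−0−0 = 0 → Ȟ^2 ≅ 0


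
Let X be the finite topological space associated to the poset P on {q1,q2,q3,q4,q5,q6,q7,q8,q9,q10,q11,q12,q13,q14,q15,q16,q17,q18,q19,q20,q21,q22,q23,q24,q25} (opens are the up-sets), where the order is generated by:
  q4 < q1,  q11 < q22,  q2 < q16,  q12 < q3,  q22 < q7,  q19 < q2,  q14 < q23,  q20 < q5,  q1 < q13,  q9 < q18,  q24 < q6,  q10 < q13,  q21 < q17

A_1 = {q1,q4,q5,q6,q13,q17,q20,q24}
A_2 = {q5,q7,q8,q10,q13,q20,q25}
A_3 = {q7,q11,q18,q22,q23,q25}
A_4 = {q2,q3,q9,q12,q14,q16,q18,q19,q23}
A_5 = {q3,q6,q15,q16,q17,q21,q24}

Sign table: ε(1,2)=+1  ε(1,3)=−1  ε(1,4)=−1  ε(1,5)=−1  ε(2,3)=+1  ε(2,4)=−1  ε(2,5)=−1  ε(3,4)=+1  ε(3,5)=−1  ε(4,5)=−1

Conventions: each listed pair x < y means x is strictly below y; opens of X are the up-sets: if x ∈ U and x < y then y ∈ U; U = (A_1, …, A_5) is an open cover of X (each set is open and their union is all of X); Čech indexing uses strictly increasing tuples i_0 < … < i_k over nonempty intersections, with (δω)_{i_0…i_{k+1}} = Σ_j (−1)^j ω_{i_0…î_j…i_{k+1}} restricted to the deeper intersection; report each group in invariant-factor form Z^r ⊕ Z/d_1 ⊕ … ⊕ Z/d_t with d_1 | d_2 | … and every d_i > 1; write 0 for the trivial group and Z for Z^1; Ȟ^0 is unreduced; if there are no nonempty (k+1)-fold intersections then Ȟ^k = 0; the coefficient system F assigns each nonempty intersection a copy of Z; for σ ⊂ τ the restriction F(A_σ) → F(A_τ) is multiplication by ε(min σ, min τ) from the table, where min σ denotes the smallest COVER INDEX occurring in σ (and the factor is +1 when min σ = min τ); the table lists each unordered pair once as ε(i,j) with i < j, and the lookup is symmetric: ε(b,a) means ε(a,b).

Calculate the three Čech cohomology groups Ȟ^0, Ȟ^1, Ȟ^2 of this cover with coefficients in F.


Ȟ^0 ≅ Z; Ȟ^1 ≅ Z; Ȟ^2 ≅ 0

cover nerve:
  A12={q5,q13,q20} A15={q6,q17,q24} A23={q7,q25} A34={q18,q23} A45={q3,q16}
C dims 5,5; δ0: rk 4, SNF 1^4
Ȟ^0: (5−4)−0=1 ⇒ Z
Ȟ^1: (5−0)−4=1 ⇒ Z
Ȟ^2: (0−0)−0=0 ⇒ 0


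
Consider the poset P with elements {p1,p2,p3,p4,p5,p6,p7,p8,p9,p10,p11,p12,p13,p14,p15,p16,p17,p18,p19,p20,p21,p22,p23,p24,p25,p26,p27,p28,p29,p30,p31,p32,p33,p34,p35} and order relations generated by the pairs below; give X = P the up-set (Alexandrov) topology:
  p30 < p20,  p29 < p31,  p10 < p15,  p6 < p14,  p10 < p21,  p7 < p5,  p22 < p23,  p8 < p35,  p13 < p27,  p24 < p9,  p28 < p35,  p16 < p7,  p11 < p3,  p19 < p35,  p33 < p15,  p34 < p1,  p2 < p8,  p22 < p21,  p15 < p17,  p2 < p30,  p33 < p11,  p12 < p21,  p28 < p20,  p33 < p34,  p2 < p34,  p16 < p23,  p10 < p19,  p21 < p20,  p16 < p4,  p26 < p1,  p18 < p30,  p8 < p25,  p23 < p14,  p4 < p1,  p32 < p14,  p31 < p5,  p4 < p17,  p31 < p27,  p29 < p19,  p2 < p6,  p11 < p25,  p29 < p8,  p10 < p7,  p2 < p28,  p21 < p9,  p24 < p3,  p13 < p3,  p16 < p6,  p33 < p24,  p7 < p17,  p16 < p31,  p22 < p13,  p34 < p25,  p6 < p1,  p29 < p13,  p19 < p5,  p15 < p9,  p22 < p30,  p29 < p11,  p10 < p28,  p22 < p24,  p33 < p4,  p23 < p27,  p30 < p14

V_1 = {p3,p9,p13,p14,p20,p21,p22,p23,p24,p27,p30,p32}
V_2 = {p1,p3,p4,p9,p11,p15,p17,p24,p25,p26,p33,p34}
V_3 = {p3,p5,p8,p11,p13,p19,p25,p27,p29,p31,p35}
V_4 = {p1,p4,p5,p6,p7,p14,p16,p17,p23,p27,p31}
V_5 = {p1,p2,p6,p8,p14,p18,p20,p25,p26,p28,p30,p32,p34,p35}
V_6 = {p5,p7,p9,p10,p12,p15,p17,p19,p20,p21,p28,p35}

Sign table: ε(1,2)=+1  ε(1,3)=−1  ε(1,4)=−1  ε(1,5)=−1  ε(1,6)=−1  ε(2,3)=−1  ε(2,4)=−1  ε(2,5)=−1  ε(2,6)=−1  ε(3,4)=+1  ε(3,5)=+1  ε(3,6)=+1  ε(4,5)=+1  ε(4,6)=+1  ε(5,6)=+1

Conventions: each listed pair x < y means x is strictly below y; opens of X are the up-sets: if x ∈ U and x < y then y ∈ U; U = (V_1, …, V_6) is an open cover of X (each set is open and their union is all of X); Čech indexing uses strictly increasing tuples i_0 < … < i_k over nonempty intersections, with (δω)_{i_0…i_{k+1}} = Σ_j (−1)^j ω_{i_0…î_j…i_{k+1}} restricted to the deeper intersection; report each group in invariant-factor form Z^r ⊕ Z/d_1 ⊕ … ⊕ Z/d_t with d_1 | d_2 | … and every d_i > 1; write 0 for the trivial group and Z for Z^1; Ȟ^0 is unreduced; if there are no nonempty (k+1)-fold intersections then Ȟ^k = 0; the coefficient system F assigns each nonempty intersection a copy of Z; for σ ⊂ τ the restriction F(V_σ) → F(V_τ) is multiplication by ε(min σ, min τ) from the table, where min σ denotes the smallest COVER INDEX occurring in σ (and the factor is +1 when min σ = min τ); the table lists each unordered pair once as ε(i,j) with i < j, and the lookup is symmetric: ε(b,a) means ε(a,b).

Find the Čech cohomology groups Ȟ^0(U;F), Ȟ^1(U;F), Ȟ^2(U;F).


nonempty intersections:
  V12={p3,p9,p24} V13={p3,p13,p27} V14={p14,p23,p27} V15={p14,p20,p30,p32} V16={p9,p20,p21} V23={p3,p11,p25} V24={p1,p4,p17} V25={p1,p25,p26,p34} V26={p9,p15,p17} V34={p5,p27,p31} V35={p8,p25,p35} V36={p5,p19,p35} V45={p1,p6,p14} V46={p5,p7,p17} V56={p20,p28,p35}
  V123={p3} V126={p9} V134={p27} V145={p14} V156={p20} V235={p25} V245={p1} V246={p17} V346={p5} V356={p35}
C dims 6,15,10; δ0: rk 5, SNF 1^5; δ1: rk 10, SNF 1^9·2
Ȟ^0: (6−5)−0=1 ⇒ Z
Ȟ^1: (15−10)−5=0 ⇒ 0
Ȟ^2: (10−0)−10=0 plus torsion [2] ⇒ Z/2

Ȟ^0 = Z; Ȟ^1 = 0; Ȟ^2 = Z/2


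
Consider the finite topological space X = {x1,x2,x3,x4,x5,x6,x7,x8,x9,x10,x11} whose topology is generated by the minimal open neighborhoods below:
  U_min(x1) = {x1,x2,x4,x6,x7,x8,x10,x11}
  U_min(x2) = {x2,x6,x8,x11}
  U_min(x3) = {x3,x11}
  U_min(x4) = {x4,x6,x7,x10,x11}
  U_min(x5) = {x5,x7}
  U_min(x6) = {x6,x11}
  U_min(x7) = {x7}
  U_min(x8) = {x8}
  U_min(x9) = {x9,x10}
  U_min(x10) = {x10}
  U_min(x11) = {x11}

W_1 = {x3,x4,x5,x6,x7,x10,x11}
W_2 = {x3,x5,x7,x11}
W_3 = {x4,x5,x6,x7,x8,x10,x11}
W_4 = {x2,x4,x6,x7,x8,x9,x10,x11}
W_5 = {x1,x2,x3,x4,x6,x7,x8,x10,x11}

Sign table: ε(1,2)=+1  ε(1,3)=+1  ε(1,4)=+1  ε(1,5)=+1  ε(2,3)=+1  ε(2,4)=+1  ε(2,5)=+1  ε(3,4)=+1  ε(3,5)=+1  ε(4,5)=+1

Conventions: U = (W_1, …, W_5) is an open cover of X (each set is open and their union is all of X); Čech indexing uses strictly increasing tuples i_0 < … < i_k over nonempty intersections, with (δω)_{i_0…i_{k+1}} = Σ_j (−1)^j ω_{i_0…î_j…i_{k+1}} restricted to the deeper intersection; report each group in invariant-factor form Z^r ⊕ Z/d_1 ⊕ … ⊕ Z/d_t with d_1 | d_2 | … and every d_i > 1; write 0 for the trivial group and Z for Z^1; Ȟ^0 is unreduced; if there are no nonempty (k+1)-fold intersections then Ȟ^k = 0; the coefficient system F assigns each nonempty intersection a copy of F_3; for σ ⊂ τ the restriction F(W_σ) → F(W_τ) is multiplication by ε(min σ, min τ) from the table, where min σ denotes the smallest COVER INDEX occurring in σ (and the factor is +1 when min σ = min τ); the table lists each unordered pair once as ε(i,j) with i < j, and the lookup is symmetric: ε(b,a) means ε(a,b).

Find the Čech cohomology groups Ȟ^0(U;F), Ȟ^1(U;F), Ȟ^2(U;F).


Ȟ^0(U;F) ≅ Z/3, Ȟ^1(U;F) ≅ 0, Ȟ^2(U;F) ≅ 0

nonempty intersections:
  W12={x3,x5,x7,x11} W13={x4,x5,x6,x7,x10,x11} W14={x4,x6,x7,x10,x11} W15={x3,x4,x6,x7,x10,x11} W23={x5,x7,x11} W24={x7,x11} W25={x3,x7,x11} W34={x4,x6,x7,x8,x10,x11} W35={x4,x6,x7,x8,x10,x11} W45={x2,x4,x6,x7,x8,x10,x11}
  W123={x5,x7,x11} W124={x7,x11} W125={x3,x7,x11} W134={x4,x6,x7,x10,x11} W135={x4,x6,x7,x10,x11} W145={x4,x6,x7,x10,x11} W234={x7,x11} W235={x7,x11} W245={x7,x11} W345={x4,x6,x7,x8,x10,x11}
  W1234={x7,x11} W1235={x7,x11} W1245={x7,x11} W1345={x4,x6,x7,x10,x11} W2345={x7,x11}
  W12345={x7,x11}
C dims 5,10,10,5; δ0: rk_F3 4; δ1: rk_F3 6; δ2: rk_F3 4
Ȟ^0: (5−4)−0=1 ⇒ Z/3
Ȟ^1: (10−6)−4=0 ⇒ 0
Ȟ^2: (10−4)−6=0 ⇒ 0


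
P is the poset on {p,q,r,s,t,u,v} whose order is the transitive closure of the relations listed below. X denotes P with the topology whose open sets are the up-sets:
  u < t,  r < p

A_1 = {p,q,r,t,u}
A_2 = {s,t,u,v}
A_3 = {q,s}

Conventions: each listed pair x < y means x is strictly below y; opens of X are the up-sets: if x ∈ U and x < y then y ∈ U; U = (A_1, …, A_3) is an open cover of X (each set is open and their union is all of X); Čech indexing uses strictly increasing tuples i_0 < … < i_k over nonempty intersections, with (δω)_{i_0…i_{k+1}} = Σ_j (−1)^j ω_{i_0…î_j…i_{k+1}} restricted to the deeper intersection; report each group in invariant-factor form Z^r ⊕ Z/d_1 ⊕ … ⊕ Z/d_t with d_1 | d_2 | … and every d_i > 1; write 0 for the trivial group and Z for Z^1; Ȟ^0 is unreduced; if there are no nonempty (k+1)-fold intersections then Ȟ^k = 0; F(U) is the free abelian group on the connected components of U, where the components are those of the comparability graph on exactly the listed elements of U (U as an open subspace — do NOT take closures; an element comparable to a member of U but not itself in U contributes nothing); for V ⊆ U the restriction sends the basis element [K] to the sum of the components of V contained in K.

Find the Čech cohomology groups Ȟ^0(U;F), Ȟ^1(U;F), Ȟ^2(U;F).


Ȟ^0 = Z^5; Ȟ^1 = 0; Ȟ^2 = 0

nonempty overlaps:
  A12={t,u} A13={q} A23={s}
components per intersection:
  A1: {p,r} {q} {t,u}
  A2: {s} {t,u} {v}
  A3: {q} {s}
  A12: {t,u}
  A13: {q}
  A23: {s}
C dims 8,3; δ0: rk 3, SNF 1^3
degree 0: 8−3−0 = 5 → Ȟ^0 ≅ Z^5
degree 1: 3−0−3 = 0 → Ȟ^1 ≅ 0
degree 2: 0−0−0 = 0 → Ȟ^2 ≅ 0


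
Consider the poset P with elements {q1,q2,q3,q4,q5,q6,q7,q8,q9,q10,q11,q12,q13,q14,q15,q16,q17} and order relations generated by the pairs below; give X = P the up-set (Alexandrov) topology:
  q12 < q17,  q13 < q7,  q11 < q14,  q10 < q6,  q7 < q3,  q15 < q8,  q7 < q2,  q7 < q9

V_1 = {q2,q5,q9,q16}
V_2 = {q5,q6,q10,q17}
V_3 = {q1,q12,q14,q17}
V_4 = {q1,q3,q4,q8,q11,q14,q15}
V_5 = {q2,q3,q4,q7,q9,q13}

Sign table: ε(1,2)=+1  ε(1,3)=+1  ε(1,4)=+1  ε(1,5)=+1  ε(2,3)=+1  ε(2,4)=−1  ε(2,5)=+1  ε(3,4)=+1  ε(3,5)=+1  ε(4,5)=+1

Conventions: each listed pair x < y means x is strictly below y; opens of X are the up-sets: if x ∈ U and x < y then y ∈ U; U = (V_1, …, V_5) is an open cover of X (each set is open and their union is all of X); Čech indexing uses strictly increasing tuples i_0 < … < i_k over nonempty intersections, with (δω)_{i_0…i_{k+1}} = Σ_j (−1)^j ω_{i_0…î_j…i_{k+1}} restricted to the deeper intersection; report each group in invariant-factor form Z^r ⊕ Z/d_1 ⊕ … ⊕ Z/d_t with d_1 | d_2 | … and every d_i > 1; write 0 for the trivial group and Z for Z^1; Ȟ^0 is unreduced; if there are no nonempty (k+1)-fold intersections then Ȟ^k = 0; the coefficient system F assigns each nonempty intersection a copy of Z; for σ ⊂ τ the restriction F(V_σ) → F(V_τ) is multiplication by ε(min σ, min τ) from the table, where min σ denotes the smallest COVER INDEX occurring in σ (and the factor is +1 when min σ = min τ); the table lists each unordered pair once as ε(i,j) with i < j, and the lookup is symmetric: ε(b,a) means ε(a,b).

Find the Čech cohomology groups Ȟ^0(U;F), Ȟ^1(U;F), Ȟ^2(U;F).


intersection data:
  V12={q5} V15={q2,q9} V23={q17} V34={q1,q14} V45={q3,q4}
C dims 5,5; δ0: rk 4, SNF 1^4
Ȟ^0 = (5 − 4) − 0 = 1, so Ȟ^0 ≅ Z
Ȟ^1 = (5 − 0) − 4 = 1, so Ȟ^1 ≅ Z
Ȟ^2 = (0 − 0) − 0 = 0, so Ȟ^2 ≅ 0

Ȟ^0(U;F) ≅ Z, Ȟ^1(U;F) ≅ Z, Ȟ^2(U;F) ≅ 0


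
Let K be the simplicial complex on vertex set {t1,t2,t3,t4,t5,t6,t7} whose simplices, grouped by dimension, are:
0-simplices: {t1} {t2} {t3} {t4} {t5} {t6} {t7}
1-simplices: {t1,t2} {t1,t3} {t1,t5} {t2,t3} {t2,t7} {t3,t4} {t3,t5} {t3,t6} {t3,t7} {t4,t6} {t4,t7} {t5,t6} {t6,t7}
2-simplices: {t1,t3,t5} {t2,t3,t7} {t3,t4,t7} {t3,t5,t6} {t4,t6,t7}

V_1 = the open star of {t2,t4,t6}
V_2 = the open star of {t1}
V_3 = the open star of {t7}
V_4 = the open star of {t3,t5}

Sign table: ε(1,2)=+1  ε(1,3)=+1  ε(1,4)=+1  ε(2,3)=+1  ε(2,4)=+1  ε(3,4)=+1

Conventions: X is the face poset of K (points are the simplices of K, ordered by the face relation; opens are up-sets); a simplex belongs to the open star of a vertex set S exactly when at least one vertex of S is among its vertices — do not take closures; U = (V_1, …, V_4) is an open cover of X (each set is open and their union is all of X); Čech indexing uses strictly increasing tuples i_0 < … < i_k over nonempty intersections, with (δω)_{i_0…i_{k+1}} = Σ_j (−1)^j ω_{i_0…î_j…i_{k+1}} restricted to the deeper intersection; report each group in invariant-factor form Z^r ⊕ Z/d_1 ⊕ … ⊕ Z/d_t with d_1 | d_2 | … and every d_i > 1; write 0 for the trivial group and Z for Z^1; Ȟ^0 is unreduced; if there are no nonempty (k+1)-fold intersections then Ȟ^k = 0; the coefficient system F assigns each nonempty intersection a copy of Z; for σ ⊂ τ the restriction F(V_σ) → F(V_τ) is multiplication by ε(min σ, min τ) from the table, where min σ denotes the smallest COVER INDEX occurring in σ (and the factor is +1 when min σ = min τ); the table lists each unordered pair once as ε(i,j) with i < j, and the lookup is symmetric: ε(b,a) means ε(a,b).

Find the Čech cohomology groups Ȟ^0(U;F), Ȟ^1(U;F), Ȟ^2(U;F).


nerve of the cover:
  V1={{t2},{t4},{t6},{t1,t2},{t2,t3},{t2,t7},{t3,t4},{t3,t6},{t4,t6},{t4,t7},{t5,t6},{t6,t7},{t2,t3,t7},{t3,t4,t7},{t3,t5,t6},{t4,t6,t7}} V2={{t1},{t1,t2},{t1,t3},{t1,t5},{t1,t3,t5}} V3={{t7},{t2,t7},{t3,t7},{t4,t7},{t6,t7},{t2,t3,t7},{t3,t4,t7},{t4,t6,t7}} V4={{t3},{t5},{t1,t3},{t1,t5},{t2,t3},{t3,t4},{t3,t5},{t3,t6},{t3,t7},{t5,t6},{t1,t3,t5},{t2,t3,t7},{t3,t4,t7},{t3,t5,t6}}
  V12={{t1,t2}} V13={{t2,t7},{t4,t7},{t6,t7},{t2,t3,t7},{t3,t4,t7},{t4,t6,t7}} V14={{t2,t3},{t3,t4},{t3,t6},{t5,t6},{t2,t3,t7},{t3,t4,t7},{t3,t5,t6}} V24={{t1,t3},{t1,t5},{t1,t3,t5}} V34={{t3,t7},{t2,t3,t7},{t3,t4,t7}}
  V134={{t2,t3,t7},{t3,t4,t7}}
C dims 4,5,1; δ0: rk 3, SNF 1^3; δ1: rk 1, SNF 1^1
Ȟ^0 = (4 − 3) − 0 = 1, so Ȟ^0 ≅ Z
Ȟ^1 = (5 − 1) − 3 = 1, so Ȟ^1 ≅ Z
Ȟ^2 = (1 − 0) − 1 = 0, so Ȟ^2 ≅ 0

Ȟ^0 ≅ Z, Ȟ^1 ≅ Z, Ȟ^2 ≅ 0


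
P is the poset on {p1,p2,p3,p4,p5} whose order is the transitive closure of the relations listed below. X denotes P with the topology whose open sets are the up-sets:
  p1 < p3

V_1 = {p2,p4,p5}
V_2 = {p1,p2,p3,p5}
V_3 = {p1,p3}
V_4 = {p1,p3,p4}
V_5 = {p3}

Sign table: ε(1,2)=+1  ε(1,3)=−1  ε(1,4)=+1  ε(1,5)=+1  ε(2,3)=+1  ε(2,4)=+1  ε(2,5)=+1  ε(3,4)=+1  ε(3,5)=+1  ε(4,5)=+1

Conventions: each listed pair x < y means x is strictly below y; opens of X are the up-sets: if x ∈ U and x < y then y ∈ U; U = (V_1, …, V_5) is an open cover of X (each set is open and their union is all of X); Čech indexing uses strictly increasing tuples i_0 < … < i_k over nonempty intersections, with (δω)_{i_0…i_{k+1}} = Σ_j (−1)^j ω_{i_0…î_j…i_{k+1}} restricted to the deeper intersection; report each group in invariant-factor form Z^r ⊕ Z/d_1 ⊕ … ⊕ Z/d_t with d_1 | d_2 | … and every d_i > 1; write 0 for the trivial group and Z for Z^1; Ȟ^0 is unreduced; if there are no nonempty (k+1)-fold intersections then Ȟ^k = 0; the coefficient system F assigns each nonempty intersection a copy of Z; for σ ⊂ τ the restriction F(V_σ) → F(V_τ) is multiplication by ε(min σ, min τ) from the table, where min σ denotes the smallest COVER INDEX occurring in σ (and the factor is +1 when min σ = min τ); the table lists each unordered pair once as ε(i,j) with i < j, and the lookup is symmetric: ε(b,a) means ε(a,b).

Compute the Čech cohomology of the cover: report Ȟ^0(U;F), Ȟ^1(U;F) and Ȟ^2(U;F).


cover nerve:
  V12={p2,p5} V14={p4} V23={p1,p3} V24={p1,p3} V25={p3} V34={p1,p3} V35={p3} V45={p3}
  V234={p1,p3} V235={p3} V245={p3} V345={p3}
  V2345={p3}
C dims 5,8,4,1; δ0: rk 4, SNF 1^4; δ1: rk 3, SNF 1^3; δ2: rk 1, SNF 1^1
Ȟ^0: (5−4)−0=1 ⇒ Z
Ȟ^1: (8−3)−4=1 ⇒ Z
Ȟ^2: (4−1)−3=0 ⇒ 0

Ȟ^0 ≅ Z,  Ȟ^1 ≅ Z,  Ȟ^2 ≅ 0


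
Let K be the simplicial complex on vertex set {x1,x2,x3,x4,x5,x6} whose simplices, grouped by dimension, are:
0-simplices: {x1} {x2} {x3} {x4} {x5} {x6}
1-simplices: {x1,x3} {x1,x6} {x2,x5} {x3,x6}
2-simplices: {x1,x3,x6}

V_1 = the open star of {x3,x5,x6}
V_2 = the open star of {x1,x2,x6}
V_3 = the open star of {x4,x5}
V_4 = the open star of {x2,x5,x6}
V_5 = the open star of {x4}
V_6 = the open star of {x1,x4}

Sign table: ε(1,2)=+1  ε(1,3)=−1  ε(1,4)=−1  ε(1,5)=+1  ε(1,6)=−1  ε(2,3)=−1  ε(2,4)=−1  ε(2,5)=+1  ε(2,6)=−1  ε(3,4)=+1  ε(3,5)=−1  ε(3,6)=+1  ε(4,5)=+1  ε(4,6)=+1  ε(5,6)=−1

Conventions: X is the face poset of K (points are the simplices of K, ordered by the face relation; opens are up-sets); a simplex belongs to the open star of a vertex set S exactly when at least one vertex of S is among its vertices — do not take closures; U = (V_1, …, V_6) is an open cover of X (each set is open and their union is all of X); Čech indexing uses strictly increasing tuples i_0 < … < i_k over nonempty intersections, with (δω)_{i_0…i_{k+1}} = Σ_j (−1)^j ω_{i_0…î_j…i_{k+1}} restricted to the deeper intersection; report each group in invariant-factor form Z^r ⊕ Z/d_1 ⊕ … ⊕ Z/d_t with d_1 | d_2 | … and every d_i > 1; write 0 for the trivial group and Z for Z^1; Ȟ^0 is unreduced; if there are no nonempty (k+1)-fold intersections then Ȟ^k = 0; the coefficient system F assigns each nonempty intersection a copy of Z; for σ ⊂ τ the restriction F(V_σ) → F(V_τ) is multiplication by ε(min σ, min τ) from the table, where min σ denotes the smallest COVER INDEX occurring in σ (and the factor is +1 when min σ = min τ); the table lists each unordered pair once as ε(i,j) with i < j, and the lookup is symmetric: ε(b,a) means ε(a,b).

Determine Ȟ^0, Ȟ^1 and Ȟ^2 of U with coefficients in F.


nerve of the cover:
  V1={{x3},{x5},{x6},{x1,x3},{x1,x6},{x2,x5},{x3,x6},{x1,x3,x6}} V2={{x1},{x2},{x6},{x1,x3},{x1,x6},{x2,x5},{x3,x6},{x1,x3,x6}} V3={{x4},{x5},{x2,x5}} V4={{x2},{x5},{x6},{x1,x6},{x2,x5},{x3,x6},{x1,x3,x6}} V5={{x4}} V6={{x1},{x4},{x1,x3},{x1,x6},{x1,x3,x6}}
  V12={{x6},{x1,x3},{x1,x6},{x2,x5},{x3,x6},{x1,x3,x6}} V13={{x5},{x2,x5}} V14={{x5},{x6},{x1,x6},{x2,x5},{x3,x6},{x1,x3,x6}} V16={{x1,x3},{x1,x6},{x1,x3,x6}} V23={{x2,x5}} V24={{x2},{x6},{x1,x6},{x2,x5},{x3,x6},{x1,x3,x6}} V26={{x1},{x1,x3},{x1,x6},{x1,x3,x6}} V34={{x5},{x2,x5}} V35={{x4}} V36={{x4}} V46={{x1,x6},{x1,x3,x6}} V56={{x4}}
  V123={{x2,x5}} V124={{x6},{x1,x6},{x2,x5},{x3,x6},{x1,x3,x6}} V126={{x1,x3},{x1,x6},{x1,x3,x6}} V134={{x5},{x2,x5}} V146={{x1,x6},{x1,x3,x6}} V234={{x2,x5}} V246={{x1,x6},{x1,x3,x6}} V356={{x4}}
  V1234={{x2,x5}} V1246={{x1,x6},{x1,x3,x6}}
C dims 6,12,8,2; δ0: rk 5, SNF 1^5; δ1: rk 6, SNF 1^6; δ2: rk 2, SNF 1^2
Ȟ^0 = (6 − 5) − 0 = 1, so Ȟ^0 ≅ Z
Ȟ^1 = (12 − 6) − 5 = 1, so Ȟ^1 ≅ Z
Ȟ^2 = (8 − 2) − 6 = 0, so Ȟ^2 ≅ 0

Ȟ^0(U;F) ≅ Z, Ȟ^1(U;F) ≅ Z, Ȟ^2(U;F) ≅ 0


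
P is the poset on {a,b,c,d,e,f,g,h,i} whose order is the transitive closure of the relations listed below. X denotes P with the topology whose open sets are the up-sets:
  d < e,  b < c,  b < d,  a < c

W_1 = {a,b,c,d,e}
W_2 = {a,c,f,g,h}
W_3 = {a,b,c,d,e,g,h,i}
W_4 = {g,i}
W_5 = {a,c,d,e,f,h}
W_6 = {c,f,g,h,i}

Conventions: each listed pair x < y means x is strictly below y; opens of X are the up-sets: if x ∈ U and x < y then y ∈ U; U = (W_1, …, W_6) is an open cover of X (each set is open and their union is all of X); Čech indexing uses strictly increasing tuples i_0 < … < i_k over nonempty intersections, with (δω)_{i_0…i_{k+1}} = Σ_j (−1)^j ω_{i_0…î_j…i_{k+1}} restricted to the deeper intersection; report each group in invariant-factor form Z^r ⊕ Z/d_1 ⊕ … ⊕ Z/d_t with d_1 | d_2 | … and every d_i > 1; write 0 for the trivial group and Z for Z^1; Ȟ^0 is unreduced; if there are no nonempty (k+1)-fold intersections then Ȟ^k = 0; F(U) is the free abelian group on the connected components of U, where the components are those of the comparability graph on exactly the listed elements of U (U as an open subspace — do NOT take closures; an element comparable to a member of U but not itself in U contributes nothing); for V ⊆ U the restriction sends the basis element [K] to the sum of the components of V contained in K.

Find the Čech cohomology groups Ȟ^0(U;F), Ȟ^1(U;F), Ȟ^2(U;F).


cover nerve:
  W12={a,c} W13={a,b,c,d,e} W15={a,c,d,e} W16={c} W23={a,c,g,h} W24={g} W25={a,c,f,h} W26={c,f,g,h} W34={g,i} W35={a,c,d,e,h} W36={c,g,h,i} W46={g,i} W56={c,f,h}
  W123={a,c} W125={a,c} W126={c} W135={a,c,d,e} W136={c} W156={c} W234={g} W235={a,c,h} W236={c,g,h} W246={g} W256={c,f,h} W346={g,i} W356={c,h}
  W1235={a,c} W1236={c} W1256={c} W1356={c} W2346={g} W2356={c,h}
  W12356={c}
components per intersection:
  W1: {a,b,c,d,e}
  W2: {a,c} {f} {g} {h}
  W3: {a,b,c,d,e} {g} {h} {i}
  W4: {g} {i}
  W5: {a,c} {d,e} {f} {h}
  W6: {c} {f} {g} {h} {i}
  W12: {a,c}
  W13: {a,b,c,d,e}
  W15: {a,c} {d,e}
  W16: {c}
  W23: {a,c} {g} {h}
  W24: {g}
  W25: {a,c} {f} {h}
  W26: {c} {f} {g} {h}
  W34: {g} {i}
  W35: {a,c} {d,e} {h}
  W36: {c} {g} {h} {i}
  W46: {g} {i}
  W56: {c} {f} {h}
  W123: {a,c}
  W125: {a,c}
  W126: {c}
  W135: {a,c} {d,e}
  W136: {c}
  W156: {c}
  W234: {g}
  W235: {a,c} {h}
  W236: {c} {g} {h}
  W246: {g}
  W256: {c} {f} {h}
  W346: {g} {i}
  W356: {c} {h}
  W1235: {a,c}
  W1236: {c}
  W1256: {c}
  W1356: {c}
  W2346: {g}
  W2356: {c} {h}
  W12356: {c}
C dims 20,30,21,7; δ0: rk 15, SNF 1^15; δ1: rk 15, SNF 1^15; δ2: rk 6, SNF 1^6
Ȟ^0: (20−15)−0=5 ⇒ Z^5
Ȟ^1: (30−15)−15=0 ⇒ 0
Ȟ^2: (21−6)−15=0 ⇒ 0

Ȟ^0 = Z^5, Ȟ^1 = 0, Ȟ^2 = 0


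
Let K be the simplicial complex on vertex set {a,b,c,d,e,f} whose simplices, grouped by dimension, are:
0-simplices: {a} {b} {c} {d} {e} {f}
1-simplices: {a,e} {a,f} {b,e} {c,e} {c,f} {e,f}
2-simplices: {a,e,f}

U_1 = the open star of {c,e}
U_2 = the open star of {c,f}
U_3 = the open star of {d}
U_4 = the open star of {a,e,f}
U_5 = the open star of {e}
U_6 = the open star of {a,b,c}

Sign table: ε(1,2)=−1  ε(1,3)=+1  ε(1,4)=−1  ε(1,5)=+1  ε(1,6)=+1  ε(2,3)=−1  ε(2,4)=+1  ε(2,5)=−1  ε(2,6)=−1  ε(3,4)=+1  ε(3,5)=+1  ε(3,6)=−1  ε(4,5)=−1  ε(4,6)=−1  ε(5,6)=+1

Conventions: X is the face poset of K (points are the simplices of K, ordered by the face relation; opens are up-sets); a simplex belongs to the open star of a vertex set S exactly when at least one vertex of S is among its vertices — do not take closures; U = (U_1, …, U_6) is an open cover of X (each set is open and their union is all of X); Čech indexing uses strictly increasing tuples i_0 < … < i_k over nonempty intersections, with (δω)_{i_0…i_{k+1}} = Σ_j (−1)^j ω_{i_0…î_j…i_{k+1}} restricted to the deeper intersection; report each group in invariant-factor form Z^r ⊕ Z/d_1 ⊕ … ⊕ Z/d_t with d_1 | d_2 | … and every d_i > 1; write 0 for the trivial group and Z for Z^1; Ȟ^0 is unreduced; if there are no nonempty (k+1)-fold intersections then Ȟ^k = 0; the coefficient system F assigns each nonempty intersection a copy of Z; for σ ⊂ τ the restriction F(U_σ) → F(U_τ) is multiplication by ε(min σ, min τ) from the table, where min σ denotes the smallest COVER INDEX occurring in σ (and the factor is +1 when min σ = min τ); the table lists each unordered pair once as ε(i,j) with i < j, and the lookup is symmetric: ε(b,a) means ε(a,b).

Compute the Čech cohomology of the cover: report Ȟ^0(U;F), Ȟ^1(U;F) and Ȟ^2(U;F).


nonempty overlaps:
  U1={{c},{e},{a,e},{b,e},{c,e},{c,f},{e,f},{a,e,f}} U2={{c},{f},{a,f},{c,e},{c,f},{e,f},{a,e,f}} U3={{d}} U4={{a},{e},{f},{a,e},{a,f},{b,e},{c,e},{c,f},{e,f},{a,e,f}} U5={{e},{a,e},{b,e},{c,e},{e,f},{a,e,f}} U6={{a},{b},{c},{a,e},{a,f},{b,e},{c,e},{c,f},{a,e,f}}
  U12={{c},{c,e},{c,f},{e,f},{a,e,f}} U14={{e},{a,e},{b,e},{c,e},{c,f},{e,f},{a,e,f}} U15={{e},{a,e},{b,e},{c,e},{e,f},{a,e,f}} U16={{c},{a,e},{b,e},{c,e},{c,f},{a,e,f}} U24={{f},{a,f},{c,e},{c,f},{e,f},{a,e,f}} U25={{c,e},{e,f},{a,e,f}} U26={{c},{a,f},{c,e},{c,f},{a,e,f}} U45={{e},{a,e},{b,e},{c,e},{e,f},{a,e,f}} U46={{a},{a,e},{a,f},{b,e},{c,e},{c,f},{a,e,f}} U56={{a,e},{b,e},{c,e},{a,e,f}}
  U124={{c,e},{c,f},{e,f},{a,e,f}} U125={{c,e},{e,f},{a,e,f}} U126={{c},{c,e},{c,f},{a,e,f}} U145={{e},{a,e},{b,e},{c,e},{e,f},{a,e,f}} U146={{a,e},{b,e},{c,e},{c,f},{a,e,f}} U156={{a,e},{b,e},{c,e},{a,e,f}} U245={{c,e},{e,f},{a,e,f}} U246={{a,f},{c,e},{c,f},{a,e,f}} U256={{c,e},{a,e,f}} U456={{a,e},{b,e},{c,e},{a,e,f}}
  U1245={{c,e},{e,f},{a,e,f}} U1246={{c,e},{c,f},{a,e,f}} U1256={{c,e},{a,e,f}} U1456={{a,e},{b,e},{c,e},{a,e,f}} U2456={{c,e},{a,e,f}}
  U12456={{c,e},{a,e,f}}
C dims 6,10,10,5; δ0: rk 4, SNF 1^4; δ1: rk 6, SNF 1^6; δ2: rk 4, SNF 1^4
degree 0: 6−4−0 = 2 → Ȟ^0 ≅ Z^2
degree 1: 10−6−4 = 0 → Ȟ^1 ≅ 0
degree 2: 10−4−6 = 0 → Ȟ^2 ≅ 0

Ȟ^0 = Z^2, Ȟ^1 = 0, Ȟ^2 = 0


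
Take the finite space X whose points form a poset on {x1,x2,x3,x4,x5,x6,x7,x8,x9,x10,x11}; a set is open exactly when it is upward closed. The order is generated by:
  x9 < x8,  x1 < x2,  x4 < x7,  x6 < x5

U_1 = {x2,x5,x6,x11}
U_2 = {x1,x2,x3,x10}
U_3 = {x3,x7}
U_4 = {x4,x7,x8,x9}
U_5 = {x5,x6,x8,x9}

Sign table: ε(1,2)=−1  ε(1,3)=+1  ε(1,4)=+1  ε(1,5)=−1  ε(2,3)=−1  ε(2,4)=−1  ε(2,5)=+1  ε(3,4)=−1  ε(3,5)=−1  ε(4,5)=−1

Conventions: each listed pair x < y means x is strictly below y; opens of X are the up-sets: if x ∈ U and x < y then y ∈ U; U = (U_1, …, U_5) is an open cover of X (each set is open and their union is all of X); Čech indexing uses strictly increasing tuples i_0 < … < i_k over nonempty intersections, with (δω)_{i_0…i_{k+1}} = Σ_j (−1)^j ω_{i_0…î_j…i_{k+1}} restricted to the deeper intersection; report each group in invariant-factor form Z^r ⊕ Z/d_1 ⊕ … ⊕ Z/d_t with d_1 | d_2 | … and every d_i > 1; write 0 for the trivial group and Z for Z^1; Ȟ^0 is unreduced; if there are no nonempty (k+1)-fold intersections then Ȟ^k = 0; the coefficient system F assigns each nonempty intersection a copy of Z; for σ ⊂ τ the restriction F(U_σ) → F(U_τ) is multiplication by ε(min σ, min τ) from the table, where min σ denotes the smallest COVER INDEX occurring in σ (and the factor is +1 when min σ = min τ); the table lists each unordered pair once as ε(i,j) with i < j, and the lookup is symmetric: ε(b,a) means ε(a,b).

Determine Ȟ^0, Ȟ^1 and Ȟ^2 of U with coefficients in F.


nerve simplices:
  U12={x2} U15={x5,x6} U23={x3} U34={x7} U45={x8,x9}
C dims 5,5; δ0: rk 5, SNF 1^4·2
degree 0: 5−5−0 = 0 → Ȟ^0 ≅ 0
degree 1: 5−0−5 = 0 plus torsion [2] → Ȟ^1 ≅ Z/2
degree 2: 0−0−0 = 0 → Ȟ^2 ≅ 0

Ȟ^0 ≅ 0; Ȟ^1 ≅ Z/2; Ȟ^2 ≅ 0
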